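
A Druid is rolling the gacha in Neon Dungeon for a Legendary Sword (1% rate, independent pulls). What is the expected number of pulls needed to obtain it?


Expected pulls for a geometric distribution = 1/p = 100 / rate%
= 100 / 1
= 100.0

100.0 pulls


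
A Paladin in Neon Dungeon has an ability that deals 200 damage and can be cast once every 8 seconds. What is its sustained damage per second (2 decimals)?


DPS = damage / cooldown
= 200 / 8
= 25.00

25.00 DPS


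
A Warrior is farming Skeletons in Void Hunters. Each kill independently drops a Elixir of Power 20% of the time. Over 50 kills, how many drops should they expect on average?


Expected drops = kills * (drop_rate / 100)
= 50 * (20 / 100)
= 50 * 0.2
= 10.0

10.0 drops


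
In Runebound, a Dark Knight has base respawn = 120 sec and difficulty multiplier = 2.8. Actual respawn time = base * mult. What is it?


Respawn time = base * multiplier
= 120 * 2.8
= 336.0 seconds

336.0 seconds


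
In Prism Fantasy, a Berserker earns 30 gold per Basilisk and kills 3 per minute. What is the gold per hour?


Gold per minute = 30 * 3 = 90
Gold per hour = 90 * 60 = 5400

5400 gold/hour


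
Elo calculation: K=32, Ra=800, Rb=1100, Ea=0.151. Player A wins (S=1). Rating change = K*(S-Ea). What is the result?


Elo update: delta = K * (S - Ea), where S = 1 (wins)
S - Ea = 1 - 0.151 = 0.849
Rating change = 32 * 0.849
= 27.17

27.17 rating points


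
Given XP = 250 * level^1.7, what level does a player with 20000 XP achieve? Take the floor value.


XP = 250 * level^1.7, so level = (XP / 250)^(1/1.7)
= (20000 / 250)^(1/1.7)
= 80.0^0.5882
= 13.1663
Floor: level = 13

level 13


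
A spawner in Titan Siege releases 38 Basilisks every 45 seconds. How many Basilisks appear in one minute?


Spawns per minute = count * (60 / interval)
= 38 * (60 / 45)
= 38 * 1.3333
= 50.67

50.67 per minute


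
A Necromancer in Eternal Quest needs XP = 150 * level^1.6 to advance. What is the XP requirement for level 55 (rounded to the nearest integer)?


XP = 150 * level^1.6
Substitute level = 55:
XP = 150 * 55^1.6
= 150 * 608.9481
= 91342

91342 XP


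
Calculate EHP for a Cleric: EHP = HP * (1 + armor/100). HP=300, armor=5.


EHP = 300 * (1 + 5/100)
= 300 * (1 + 0.05)
= 300 * 1.05
= 315.0

315.0 EHP


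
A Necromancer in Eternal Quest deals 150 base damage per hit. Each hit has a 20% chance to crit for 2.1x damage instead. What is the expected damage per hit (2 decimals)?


E[dmg] = base * (1 + crit_chance * (crit_mult - 1))
cc as decimal = 20/100 = 0.2
cm - 1 = 2.1 - 1 = 1.1
Bonus factor = 0.2 * 1.1 = 0.22
Total multiplier = 1 + 0.22 = 1.22
Expected damage = 150 * 1.22 = 183.00

183.00 damage


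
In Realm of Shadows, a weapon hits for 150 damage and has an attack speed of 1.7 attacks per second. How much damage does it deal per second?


DPS = damage * attack_speed
= 150 * 1.7
= 255.0

255.0 DPS


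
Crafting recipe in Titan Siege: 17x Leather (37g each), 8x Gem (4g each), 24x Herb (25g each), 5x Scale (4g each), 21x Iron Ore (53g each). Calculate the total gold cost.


Cost breakdown:
  Leather: 17 * 37 = 629
  Gem: 8 * 4 = 32
  Herb: 24 * 25 = 600
  Scale: 5 * 4 = 20
  Iron Ore: 21 * 53 = 1113
Total = 629 + 32 + 600 + 20 + 1113 = 2394

2394 gold


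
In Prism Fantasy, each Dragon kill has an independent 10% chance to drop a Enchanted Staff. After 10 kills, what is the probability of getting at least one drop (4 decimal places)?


P(at least one) = 1 - P(none) = 1 - (1-p)^n
p = 10/100 = 0.1
1 - p = 0.9
(1 - p)^10 = 0.9^10 = 0.348678
P(at least one) = 1 - 0.348678 = 0.6513

0.6513


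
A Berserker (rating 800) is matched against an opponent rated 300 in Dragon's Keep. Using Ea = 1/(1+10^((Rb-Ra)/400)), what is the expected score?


Elo expected score: Ea = 1/(1 + 10^((Rb-Ra)/400))
Rb - Ra = 300 - 800 = -500
(Rb-Ra)/400 = -500/400 = -1.25
10^-1.25 = 0.056234
Ea = 1/(1 + 0.056234) = 1/1.056234 = 0.9468

0.9468


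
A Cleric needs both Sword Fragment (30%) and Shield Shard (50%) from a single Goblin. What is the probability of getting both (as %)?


For independent events, P(both) = P(A) * P(B)
= 30% * 50%
= 1500 / 100 %
= 15.0%

15.0%


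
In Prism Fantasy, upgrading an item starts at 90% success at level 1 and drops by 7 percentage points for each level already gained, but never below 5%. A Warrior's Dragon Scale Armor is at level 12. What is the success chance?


raw_rate = 90 - 7 * (12 - 1)
= 90 - 7 * 11
= 90 - 77
= 13
Apply floor: max(13, 5) = 13%

13%


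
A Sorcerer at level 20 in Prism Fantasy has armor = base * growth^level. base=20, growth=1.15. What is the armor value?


value = base * growth^level
= 20 * 1.15^20
= 20 * 16.366537
= 327.33

327.33 armor


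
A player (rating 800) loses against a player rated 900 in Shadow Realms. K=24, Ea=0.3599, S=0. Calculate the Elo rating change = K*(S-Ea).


Elo update: delta = K * (S - Ea), where S = 0 (loses)
S - Ea = 0 - 0.3599 = -0.3599
Rating change = 24 * -0.3599
= -8.64

-8.64 rating points


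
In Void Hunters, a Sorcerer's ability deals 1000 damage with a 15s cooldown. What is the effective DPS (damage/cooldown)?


DPS = damage / cooldown
= 1000 / 15
= 66.67

66.67 DPS


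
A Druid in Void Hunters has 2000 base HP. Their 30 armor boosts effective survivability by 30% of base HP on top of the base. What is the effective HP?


EHP = 2000 * (1 + 30/100)
= 2000 * (1 + 0.3)
= 2000 * 1.3
= 2600.0

2600.0 EHP


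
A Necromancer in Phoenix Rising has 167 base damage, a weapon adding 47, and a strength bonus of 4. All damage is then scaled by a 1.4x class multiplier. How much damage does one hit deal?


Sum base + weapon + str = 167 + 47 + 4 = 218
Multiply by 1.4:
218 * 1.4 = 305.2

305.2 damage


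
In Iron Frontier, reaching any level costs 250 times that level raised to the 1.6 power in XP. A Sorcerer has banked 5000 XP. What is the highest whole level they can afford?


XP = 250 * level^1.6, so level = (XP / 250)^(1/1.6)
= (5000 / 250)^(1/1.6)
= 20.0^0.625
= 6.5034
Floor: level = 6

level 6


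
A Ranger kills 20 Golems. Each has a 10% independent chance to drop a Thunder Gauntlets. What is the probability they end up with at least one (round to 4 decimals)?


P(at least one) = 1 - P(none) = 1 - (1-p)^n
p = 10/100 = 0.1
1 - p = 0.9
(1 - p)^20 = 0.9^20 = 0.121577
P(at least one) = 1 - 0.121577 = 0.8784

0.8784


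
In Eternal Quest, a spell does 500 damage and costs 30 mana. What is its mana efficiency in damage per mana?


Efficiency = damage / mana
= 500 / 30
= 16.67

16.67 dmg/mana


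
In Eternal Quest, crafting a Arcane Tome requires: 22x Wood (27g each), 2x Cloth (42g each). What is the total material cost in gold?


Cost breakdown:
  Wood: 22 * 27 = 594
  Cloth: 2 * 42 = 84
Total = 594 + 84 = 678

678 gold


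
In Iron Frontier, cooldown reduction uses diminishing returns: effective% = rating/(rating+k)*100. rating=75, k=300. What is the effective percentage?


effective% = rating / (rating + k) * 100
= 75 / (75 + 300) * 100
= 75 / 375 * 100
= 0.2 * 100
= 20.00%

20.00%


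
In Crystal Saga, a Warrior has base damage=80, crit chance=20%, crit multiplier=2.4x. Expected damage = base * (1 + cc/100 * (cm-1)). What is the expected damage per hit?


E[dmg] = base * (1 + crit_chance * (crit_mult - 1))
cc as decimal = 20/100 = 0.2
cm - 1 = 2.4 - 1 = 1.4
Bonus factor = 0.2 * 1.4 = 0.28
Total multiplier = 1 + 0.28 = 1.28
Expected damage = 80 * 1.28 = 102.40

102.40 damage


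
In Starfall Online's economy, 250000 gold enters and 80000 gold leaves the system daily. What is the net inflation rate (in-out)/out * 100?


Net gold = 250000 - 80000 = 170000
Inflation rate = net / sunk * 100 = 170000 / 80000 * 100
= 2.125 * 100
= 212.50%

212.50%


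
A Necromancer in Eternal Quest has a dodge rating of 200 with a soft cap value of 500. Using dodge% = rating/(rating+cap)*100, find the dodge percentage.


dodge% = 200 / (200 + 500) * 100
= 200 / 700 * 100
= 0.285714 * 100
= 28.57%

28.57%


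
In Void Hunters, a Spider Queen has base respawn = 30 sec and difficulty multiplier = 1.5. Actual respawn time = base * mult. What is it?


Respawn time = base * multiplier
= 30 * 1.5
= 45.0 seconds

45.0 seconds


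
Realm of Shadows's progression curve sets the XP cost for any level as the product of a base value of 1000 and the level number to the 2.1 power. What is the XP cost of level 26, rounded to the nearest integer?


XP = 1000 * level^2.1
Substitute level = 26:
XP = 1000 * 26^2.1
= 1000 * 936.3625
= 936363

936363 XP


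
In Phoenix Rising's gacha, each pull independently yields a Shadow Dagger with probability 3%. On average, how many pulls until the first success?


Expected pulls for a geometric distribution = 1/p = 100 / rate%
= 100 / 3
= 33.33

33.33 pulls


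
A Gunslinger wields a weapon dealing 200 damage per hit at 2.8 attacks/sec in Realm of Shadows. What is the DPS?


DPS = damage * attack_speed
= 200 * 2.8
= 560.0

560.0 DPS


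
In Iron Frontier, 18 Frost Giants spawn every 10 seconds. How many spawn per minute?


Spawns per minute = count * (60 / interval)
= 18 * (60 / 10)
= 18 * 6.0
= 108.0

108.0 per minute


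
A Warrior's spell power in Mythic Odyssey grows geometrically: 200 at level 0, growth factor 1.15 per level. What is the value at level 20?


value = base * growth^level
= 200 * 1.15^20
= 200 * 16.366537
= 3273.31

3273.31 spell power


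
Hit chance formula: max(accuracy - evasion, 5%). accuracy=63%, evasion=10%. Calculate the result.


accuracy - evasion = 63 - 10 = 53
Apply floor: max(53, 5) = 53
Hit chance = 53%

53%


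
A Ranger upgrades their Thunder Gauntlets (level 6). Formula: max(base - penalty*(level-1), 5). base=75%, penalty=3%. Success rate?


raw_rate = 75 - 3 * (6 - 1)
= 75 - 3 * 5
= 75 - 15
= 60
Apply floor: max(60, 5) = 60%

60%


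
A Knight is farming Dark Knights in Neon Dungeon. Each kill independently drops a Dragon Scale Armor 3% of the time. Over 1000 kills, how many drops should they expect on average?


Expected drops = kills * (drop_rate / 100)
= 1000 * (3 / 100)
= 1000 * 0.03
= 30.0

30.0 drops


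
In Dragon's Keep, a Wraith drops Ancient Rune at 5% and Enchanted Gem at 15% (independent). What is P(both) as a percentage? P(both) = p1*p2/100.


For independent events, P(both) = P(A) * P(B)
= 5% * 15%
= 75 / 100 %
= 0.75%

0.75%


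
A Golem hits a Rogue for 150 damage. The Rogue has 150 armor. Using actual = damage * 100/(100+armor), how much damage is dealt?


actual = 150 * 100 / (100 + 150)
= 150 * 100 / 250
= 15000 / 250
= 60.00

60.00 damage


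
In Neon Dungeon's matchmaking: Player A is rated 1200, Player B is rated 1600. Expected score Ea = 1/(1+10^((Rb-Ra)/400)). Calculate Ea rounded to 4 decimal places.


Elo expected score: Ea = 1/(1 + 10^((Rb-Ra)/400))
Rb - Ra = 1600 - 1200 = 400
(Rb-Ra)/400 = 400/400 = 1.0
10^1.0 = 10.0
Ea = 1/(1 + 10.0) = 1/11.0 = 0.0909

0.0909


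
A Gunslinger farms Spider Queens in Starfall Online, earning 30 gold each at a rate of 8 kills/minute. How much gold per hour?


Gold per minute = 30 * 8 = 240
Gold per hour = 240 * 60 = 14400

14400 gold/hour


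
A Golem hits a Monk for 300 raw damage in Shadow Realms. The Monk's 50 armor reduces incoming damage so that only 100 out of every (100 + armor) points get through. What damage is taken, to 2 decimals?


actual = 300 * 100 / (100 + 50)
= 300 * 100 / 150
= 30000 / 150
= 200.00

200.00 damage


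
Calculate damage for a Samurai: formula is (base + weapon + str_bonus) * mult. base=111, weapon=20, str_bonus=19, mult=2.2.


Sum base + weapon + str = 111 + 20 + 19 = 150
Multiply by 2.2:
150 * 2.2 = 330.0

330.0 damage


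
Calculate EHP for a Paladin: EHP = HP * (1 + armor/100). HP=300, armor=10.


EHP = 300 * (1 + 10/100)
= 300 * (1 + 0.1)
= 300 * 1.1
= 330.0

330.0 EHP


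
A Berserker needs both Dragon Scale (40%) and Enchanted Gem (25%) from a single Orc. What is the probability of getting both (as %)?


For independent events, P(both) = P(A) * P(B)
= 40% * 25%
= 1000 / 100 %
= 10.0%

10.0%


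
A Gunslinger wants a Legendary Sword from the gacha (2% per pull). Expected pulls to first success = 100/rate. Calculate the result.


Expected pulls for a geometric distribution = 1/p = 100 / rate%
= 100 / 2
= 50.0

50.0 pulls


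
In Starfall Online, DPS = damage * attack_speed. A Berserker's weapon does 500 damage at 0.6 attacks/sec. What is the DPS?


DPS = damage * attack_speed
= 500 * 0.6
= 300.0

300.0 DPS


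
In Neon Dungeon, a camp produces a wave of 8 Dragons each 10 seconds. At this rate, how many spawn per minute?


Spawns per minute = count * (60 / interval)
= 8 * (60 / 10)
= 8 * 6.0
= 48.0

48.0 per minute


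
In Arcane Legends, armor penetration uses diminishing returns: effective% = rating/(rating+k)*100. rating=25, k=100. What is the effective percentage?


effective% = rating / (rating + k) * 100
= 25 / (25 + 100) * 100
= 25 / 125 * 100
= 0.2 * 100
= 20.00%

20.00%


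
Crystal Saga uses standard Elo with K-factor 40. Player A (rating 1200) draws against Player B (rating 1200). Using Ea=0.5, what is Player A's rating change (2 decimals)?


Elo update: delta = K * (S - Ea), where S = 0.5 (draws)
S - Ea = 0.5 - 0.5 = 0.0
Rating change = 40 * 0.0
= 0.00

0.00 rating points


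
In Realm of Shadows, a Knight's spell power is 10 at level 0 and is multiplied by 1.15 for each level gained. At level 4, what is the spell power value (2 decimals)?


value = base * growth^level
= 10 * 1.15^4
= 10 * 1.749006
= 17.49

17.49 spell power


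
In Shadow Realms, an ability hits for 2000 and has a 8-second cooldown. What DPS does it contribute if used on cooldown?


DPS = damage / cooldown
= 2000 / 8
= 250.00

250.00 DPS


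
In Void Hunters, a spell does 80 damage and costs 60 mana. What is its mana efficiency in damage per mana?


Efficiency = damage / mana
= 80 / 60
= 1.33

1.33 dmg/mana


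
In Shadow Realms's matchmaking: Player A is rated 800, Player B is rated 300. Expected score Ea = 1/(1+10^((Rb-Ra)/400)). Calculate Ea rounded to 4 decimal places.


Elo expected score: Ea = 1/(1 + 10^((Rb-Ra)/400))
Rb - Ra = 300 - 800 = -500
(Rb-Ra)/400 = -500/400 = -1.25
10^-1.25 = 0.056234
Ea = 1/(1 + 0.056234) = 1/1.056234 = 0.9468

0.9468


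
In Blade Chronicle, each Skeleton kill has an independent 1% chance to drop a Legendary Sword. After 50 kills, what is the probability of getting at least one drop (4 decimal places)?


P(at least one) = 1 - P(none) = 1 - (1-p)^n
p = 1/100 = 0.01
1 - p = 0.99
(1 - p)^50 = 0.99^50 = 0.605006
P(at least one) = 1 - 0.605006 = 0.3950

0.3950


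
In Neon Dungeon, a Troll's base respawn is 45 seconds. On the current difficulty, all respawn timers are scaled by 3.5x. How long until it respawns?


Respawn time = base * multiplier
= 45 * 3.5
= 157.5 seconds

157.5 seconds


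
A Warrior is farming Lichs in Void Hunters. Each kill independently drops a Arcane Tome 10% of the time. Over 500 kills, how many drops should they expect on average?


Expected drops = kills * (drop_rate / 100)
= 500 * (10 / 100)
= 500 * 0.1
= 50.0

50.0 drops


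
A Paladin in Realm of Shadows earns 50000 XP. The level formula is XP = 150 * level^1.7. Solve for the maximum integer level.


XP = 150 * level^1.7, so level = (XP / 150)^(1/1.7)
= (50000 / 150)^(1/1.7)
= 333.3333^0.5882
= 30.4822
Floor: level = 30

level 30


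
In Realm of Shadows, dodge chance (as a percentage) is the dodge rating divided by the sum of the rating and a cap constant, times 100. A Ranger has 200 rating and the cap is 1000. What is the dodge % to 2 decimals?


dodge% = 200 / (200 + 1000) * 100
= 200 / 1200 * 100
= 0.166667 * 100
= 16.67%

16.67%


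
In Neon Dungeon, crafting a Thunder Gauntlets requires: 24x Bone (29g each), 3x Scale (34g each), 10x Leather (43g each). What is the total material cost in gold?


Cost breakdown:
  Bone: 24 * 29 = 696
  Scale: 3 * 34 = 102
  Leather: 10 * 43 = 430
Total = 696 + 102 + 430 = 1228

1228 gold


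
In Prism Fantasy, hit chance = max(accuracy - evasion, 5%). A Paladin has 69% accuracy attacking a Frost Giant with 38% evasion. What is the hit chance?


accuracy - evasion = 69 - 38 = 31
Apply floor: max(31, 5) = 31
Hit chance = 31%

31%


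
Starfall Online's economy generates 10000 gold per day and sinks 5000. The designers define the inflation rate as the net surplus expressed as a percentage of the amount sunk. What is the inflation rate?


Net gold = 10000 - 5000 = 5000
Inflation rate = net / sunk * 100 = 5000 / 5000 * 100
= 1.0 * 100
= 100.00%

100.00%


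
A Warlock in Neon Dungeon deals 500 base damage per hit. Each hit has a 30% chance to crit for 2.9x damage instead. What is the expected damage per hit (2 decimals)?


E[dmg] = base * (1 + crit_chance * (crit_mult - 1))
cc as decimal = 30/100 = 0.3
cm - 1 = 2.9 - 1 = 1.9
Bonus factor = 0.3 * 1.9 = 0.57
Total multiplier = 1 + 0.57 = 1.57
Expected damage = 500 * 1.57 = 785.00

785.00 damage


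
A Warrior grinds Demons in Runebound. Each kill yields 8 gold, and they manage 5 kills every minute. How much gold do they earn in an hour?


Gold per minute = 8 * 5 = 40
Gold per hour = 40 * 60 = 2400

2400 gold/hour


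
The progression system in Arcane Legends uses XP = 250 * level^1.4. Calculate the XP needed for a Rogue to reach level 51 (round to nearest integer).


XP = 250 * level^1.4
Substitute level = 51:
XP = 250 * 51^1.4
= 250 * 245.8093
= 61452

61452 XP


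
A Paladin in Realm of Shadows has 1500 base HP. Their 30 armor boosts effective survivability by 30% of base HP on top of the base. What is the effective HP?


EHP = 1500 * (1 + 30/100)
= 1500 * (1 + 0.3)
= 1500 * 1.3
= 1950.0

1950.0 EHP


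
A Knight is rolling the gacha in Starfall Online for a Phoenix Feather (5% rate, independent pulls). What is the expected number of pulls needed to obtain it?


Expected pulls for a geometric distribution = 1/p = 100 / rate%
= 100 / 5
= 20.0

20.0 pulls


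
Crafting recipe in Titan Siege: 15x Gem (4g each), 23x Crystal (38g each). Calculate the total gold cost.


Cost breakdown:
  Gem: 15 * 4 = 60
  Crystal: 23 * 38 = 874
Total = 60 + 874 = 934

934 gold


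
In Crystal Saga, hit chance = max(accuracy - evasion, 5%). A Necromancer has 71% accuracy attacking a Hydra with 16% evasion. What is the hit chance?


accuracy - evasion = 71 - 16 = 55
Apply floor: max(55, 5) = 55
Hit chance = 55%

55%


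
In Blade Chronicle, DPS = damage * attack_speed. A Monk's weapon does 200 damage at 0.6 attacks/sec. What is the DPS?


DPS = damage * attack_speed
= 200 * 0.6
= 120.0

120.0 DPS


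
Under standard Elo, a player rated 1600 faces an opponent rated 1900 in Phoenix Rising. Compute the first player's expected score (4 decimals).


Elo expected score: Ea = 1/(1 + 10^((Rb-Ra)/400))
Rb - Ra = 1900 - 1600 = 300
(Rb-Ra)/400 = 300/400 = 0.75
10^0.75 = 5.623413
Ea = 1/(1 + 5.623413) = 1/6.623413 = 0.1510

0.1510


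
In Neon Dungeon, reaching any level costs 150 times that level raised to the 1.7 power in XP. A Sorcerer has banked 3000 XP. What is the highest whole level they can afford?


XP = 150 * level^1.7, so level = (XP / 150)^(1/1.7)
= (3000 / 150)^(1/1.7)
= 20.0^0.5882
= 5.8252
Floor: level = 5

level 5


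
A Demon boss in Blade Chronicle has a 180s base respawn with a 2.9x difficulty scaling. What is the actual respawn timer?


Respawn time = base * multiplier
= 180 * 2.9
= 522.0 seconds

522.0 seconds


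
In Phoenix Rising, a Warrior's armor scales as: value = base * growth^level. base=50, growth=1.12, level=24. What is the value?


value = base * growth^level
= 50 * 1.12^24
= 50 * 15.178629
= 758.93

758.93 armor


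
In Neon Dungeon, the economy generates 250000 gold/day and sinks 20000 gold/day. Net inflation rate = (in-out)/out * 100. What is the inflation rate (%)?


Net gold = 250000 - 20000 = 230000
Inflation rate = net / sunk * 100 = 230000 / 20000 * 100
= 11.5 * 100
= 1150.00%

1150.00%


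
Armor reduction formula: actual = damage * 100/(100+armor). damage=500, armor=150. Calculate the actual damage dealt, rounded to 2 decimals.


actual = 500 * 100 / (100 + 150)
= 500 * 100 / 250
= 50000 / 250
= 200.00

200.00 damage


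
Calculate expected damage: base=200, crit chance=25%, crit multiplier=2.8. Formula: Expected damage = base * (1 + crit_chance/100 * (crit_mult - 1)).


E[dmg] = base * (1 + crit_chance * (crit_mult - 1))
cc as decimal = 25/100 = 0.25
cm - 1 = 2.8 - 1 = 1.8
Bonus factor = 0.25 * 1.8 = 0.45
Total multiplier = 1 + 0.45 = 1.45
Expected damage = 200 * 1.45 = 290.00

290.00 damage


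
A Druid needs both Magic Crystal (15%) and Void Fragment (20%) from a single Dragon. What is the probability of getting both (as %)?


For independent events, P(both) = P(A) * P(B)
= 15% * 20%
= 300 / 100 %
= 3.0%

3.0%


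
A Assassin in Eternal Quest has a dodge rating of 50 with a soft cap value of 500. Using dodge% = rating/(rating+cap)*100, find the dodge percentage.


dodge% = 50 / (50 + 500) * 100
= 50 / 550 * 100
= 0.090909 * 100
= 9.09%

9.09%


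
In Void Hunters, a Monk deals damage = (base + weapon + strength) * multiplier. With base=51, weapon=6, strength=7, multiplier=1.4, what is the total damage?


Sum base + weapon + str = 51 + 6 + 7 = 64
Multiply by 1.4:
64 * 1.4 = 89.6

89.6 damage


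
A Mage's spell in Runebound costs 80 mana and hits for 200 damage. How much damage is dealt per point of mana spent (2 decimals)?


Efficiency = damage / mana
= 200 / 80
= 2.50

2.50 dmg/mana


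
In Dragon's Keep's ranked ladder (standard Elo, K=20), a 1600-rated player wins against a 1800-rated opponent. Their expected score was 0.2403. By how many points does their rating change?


Elo update: delta = K * (S - Ea), where S = 1 (wins)
S - Ea = 1 - 0.2403 = 0.7597
Rating change = 20 * 0.7597
= 15.19

15.19 rating points


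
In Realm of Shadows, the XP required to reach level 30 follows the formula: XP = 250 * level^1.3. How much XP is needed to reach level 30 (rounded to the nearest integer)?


XP = 250 * level^1.3
Substitute level = 30:
XP = 250 * 30^1.3
= 250 * 83.2257
= 20806

20806 XP


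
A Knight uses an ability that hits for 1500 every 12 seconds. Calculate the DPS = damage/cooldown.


DPS = damage / cooldown
= 1500 / 12
= 125.00

125.00 DPS


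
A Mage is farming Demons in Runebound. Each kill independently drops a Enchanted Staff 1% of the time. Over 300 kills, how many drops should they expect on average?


Expected drops = kills * (drop_rate / 100)
= 300 * (1 / 100)
= 300 * 0.01
= 3.0

3.0 drops


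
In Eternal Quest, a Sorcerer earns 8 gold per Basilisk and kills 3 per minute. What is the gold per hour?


Gold per minute = 8 * 3 = 24
Gold per hour = 24 * 60 = 1440

1440 gold/hour


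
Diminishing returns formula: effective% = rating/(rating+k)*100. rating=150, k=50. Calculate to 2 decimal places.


effective% = rating / (rating + k) * 100
= 150 / (150 + 50) * 100
= 150 / 200 * 100
= 0.75 * 100
= 75.00%

75.00%


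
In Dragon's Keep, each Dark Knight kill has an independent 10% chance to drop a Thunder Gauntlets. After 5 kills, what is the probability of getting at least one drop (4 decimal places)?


P(at least one) = 1 - P(none) = 1 - (1-p)^n
p = 10/100 = 0.1
1 - p = 0.9
(1 - p)^5 = 0.9^5 = 0.590490
P(at least one) = 1 - 0.590490 = 0.4095

0.4095


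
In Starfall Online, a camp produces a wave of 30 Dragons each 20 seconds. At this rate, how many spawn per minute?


Spawns per minute = count * (60 / interval)
= 30 * (60 / 20)
= 30 * 3.0
= 90.0

90.0 per minute


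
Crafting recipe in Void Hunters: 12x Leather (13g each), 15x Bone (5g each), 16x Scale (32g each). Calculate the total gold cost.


Cost breakdown:
  Leather: 12 * 13 = 156
  Bone: 15 * 5 = 75
  Scale: 16 * 32 = 512
Total = 156 + 75 + 512 = 743

743 gold


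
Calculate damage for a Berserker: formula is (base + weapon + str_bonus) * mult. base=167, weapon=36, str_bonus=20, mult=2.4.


Sum base + weapon + str = 167 + 36 + 20 = 223
Multiply by 2.4:
223 * 2.4 = 535.2

535.2 damage


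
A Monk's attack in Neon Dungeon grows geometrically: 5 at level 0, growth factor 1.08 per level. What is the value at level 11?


value = base * growth^level
= 5 * 1.08^11
= 5 * 2.331639
= 11.66

11.66 attack


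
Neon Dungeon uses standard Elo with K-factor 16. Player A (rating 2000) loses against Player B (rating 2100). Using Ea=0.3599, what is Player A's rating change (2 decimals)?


Elo update: delta = K * (S - Ea), where S = 0 (loses)
S - Ea = 0 - 0.3599 = -0.3599
Rating change = 16 * -0.3599
= -5.76

-5.76 rating points


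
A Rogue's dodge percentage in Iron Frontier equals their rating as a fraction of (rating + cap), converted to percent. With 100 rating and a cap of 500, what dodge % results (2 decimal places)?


dodge% = 100 / (100 + 500) * 100
= 100 / 600 * 100
= 0.166667 * 100
= 16.67%

16.67%


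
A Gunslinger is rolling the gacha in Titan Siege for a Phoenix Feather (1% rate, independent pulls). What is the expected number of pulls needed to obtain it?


Expected pulls for a geometric distribution = 1/p = 100 / rate%
= 100 / 1
= 100.0

100.0 pulls


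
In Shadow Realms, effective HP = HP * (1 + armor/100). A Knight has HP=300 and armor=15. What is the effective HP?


EHP = 300 * (1 + 15/100)
= 300 * (1 + 0.15)
= 300 * 1.15
= 345.0

345.0 EHP


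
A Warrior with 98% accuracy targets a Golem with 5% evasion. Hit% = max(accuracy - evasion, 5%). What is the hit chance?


accuracy - evasion = 98 - 5 = 93
Apply floor: max(93, 5) = 93
Hit chance = 93%

93%


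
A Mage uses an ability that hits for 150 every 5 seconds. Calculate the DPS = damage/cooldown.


DPS = damage / cooldown
= 150 / 5
= 30.00

30.00 DPS


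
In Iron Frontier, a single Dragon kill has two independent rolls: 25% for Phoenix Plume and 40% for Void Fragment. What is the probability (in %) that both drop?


For independent events, P(both) = P(A) * P(B)
= 25% * 40%
= 1000 / 100 %
= 10.0%

10.0%


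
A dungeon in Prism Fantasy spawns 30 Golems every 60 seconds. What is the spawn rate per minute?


Spawns per minute = count * (60 / interval)
= 30 * (60 / 60)
= 30 * 1.0
= 30.0

30.0 per minute


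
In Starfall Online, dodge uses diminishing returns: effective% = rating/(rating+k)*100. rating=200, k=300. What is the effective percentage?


effective% = rating / (rating + k) * 100
= 200 / (200 + 300) * 100
= 200 / 500 * 100
= 0.4 * 100
= 40.00%

40.00%


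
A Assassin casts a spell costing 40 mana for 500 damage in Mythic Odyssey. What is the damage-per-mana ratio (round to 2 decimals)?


Efficiency = damage / mana
= 500 / 40
= 12.50

12.50 dmg/mana


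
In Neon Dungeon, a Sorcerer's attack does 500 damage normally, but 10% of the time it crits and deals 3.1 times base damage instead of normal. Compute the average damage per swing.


E[dmg] = base * (1 + crit_chance * (crit_mult - 1))
cc as decimal = 10/100 = 0.1
cm - 1 = 3.1 - 1 = 2.1
Bonus factor = 0.1 * 2.1 = 0.21
Total multiplier = 1 + 0.21 = 1.21
Expected damage = 500 * 1.21 = 605.00

605.00 damage


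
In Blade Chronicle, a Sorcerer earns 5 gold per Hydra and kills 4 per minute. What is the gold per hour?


Gold per minute = 5 * 4 = 20
Gold per hour = 20 * 60 = 1200

1200 gold/hour


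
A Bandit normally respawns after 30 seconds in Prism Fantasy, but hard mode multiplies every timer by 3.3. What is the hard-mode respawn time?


Respawn time = base * multiplier
= 30 * 3.3
= 99.0 seconds

99.0 seconds


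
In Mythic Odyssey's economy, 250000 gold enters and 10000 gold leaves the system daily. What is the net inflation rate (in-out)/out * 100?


Net gold = 250000 - 10000 = 240000
Inflation rate = net / sunk * 100 = 240000 / 10000 * 100
= 24.0 * 100
= 2400.00%

2400.00%


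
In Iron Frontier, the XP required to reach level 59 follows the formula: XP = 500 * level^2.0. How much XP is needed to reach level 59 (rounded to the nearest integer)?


XP = 500 * level^2.0
Substitute level = 59:
XP = 500 * 59^2.0
= 500 * 3481.0
= 1740500

1740500 XP


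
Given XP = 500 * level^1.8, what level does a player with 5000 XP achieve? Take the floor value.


XP = 500 * level^1.8, so level = (XP / 500)^(1/1.8)
= (5000 / 500)^(1/1.8)
= 10.0^0.5556
= 3.5938
Floor: level = 3

level 3


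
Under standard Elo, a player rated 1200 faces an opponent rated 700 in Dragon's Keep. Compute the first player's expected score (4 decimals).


Elo expected score: Ea = 1/(1 + 10^((Rb-Ra)/400))
Rb - Ra = 700 - 1200 = -500
(Rb-Ra)/400 = -500/400 = -1.25
10^-1.25 = 0.056234
Ea = 1/(1 + 0.056234) = 1/1.056234 = 0.9468

0.9468


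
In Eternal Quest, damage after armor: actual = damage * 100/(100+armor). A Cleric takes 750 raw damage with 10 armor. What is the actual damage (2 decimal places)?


actual = 750 * 100 / (100 + 10)
= 750 * 100 / 110
= 75000 / 110
= 681.82

681.82 damage


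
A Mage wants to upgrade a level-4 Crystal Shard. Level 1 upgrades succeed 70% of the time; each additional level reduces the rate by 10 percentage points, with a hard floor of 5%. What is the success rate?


raw_rate = 70 - 10 * (4 - 1)
= 70 - 10 * 3
= 70 - 30
= 40
Apply floor: max(40, 5) = 40%

40%


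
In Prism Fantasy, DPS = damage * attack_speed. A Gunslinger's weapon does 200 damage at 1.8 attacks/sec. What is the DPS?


DPS = damage * attack_speed
= 200 * 1.8
= 360.0

360.0 DPS


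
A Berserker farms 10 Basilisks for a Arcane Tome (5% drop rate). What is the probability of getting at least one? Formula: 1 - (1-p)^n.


P(at least one) = 1 - P(none) = 1 - (1-p)^n
p = 5/100 = 0.05
1 - p = 0.95
(1 - p)^10 = 0.95^10 = 0.598737
P(at least one) = 1 - 0.598737 = 0.4013

0.4013


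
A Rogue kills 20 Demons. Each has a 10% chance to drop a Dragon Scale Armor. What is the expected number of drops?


Expected drops = kills * (drop_rate / 100)
= 20 * (10 / 100)
= 20 * 0.1
= 2.0

2.0 drops


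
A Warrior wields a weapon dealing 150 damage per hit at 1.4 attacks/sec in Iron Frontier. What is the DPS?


DPS = damage * attack_speed
= 150 * 1.4
= 210.0

210.0 DPS


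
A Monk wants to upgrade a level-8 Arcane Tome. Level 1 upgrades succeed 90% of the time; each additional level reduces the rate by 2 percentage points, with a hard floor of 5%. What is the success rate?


raw_rate = 90 - 2 * (8 - 1)
= 90 - 2 * 7
= 90 - 14
= 76
Apply floor: max(76, 5) = 76%

76%


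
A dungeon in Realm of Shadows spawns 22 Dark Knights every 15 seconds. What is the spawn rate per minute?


Spawns per minute = count * (60 / interval)
= 22 * (60 / 15)
= 22 * 4.0
= 88.0

88.0 per minute


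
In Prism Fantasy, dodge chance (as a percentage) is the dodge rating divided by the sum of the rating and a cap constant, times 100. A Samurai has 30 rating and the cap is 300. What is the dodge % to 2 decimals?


dodge% = 30 / (30 + 300) * 100
= 30 / 330 * 100
= 0.090909 * 100
= 9.09%

9.09%


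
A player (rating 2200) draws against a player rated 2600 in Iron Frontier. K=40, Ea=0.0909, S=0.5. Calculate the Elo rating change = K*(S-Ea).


Elo update: delta = K * (S - Ea), where S = 0.5 (draws)
S - Ea = 0.5 - 0.0909 = 0.4091
Rating change = 40 * 0.4091
= 16.36

16.36 rating points


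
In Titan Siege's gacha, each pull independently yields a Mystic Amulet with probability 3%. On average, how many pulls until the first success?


Expected pulls for a geometric distribution = 1/p = 100 / rate%
= 100 / 3
= 33.33

33.33 pulls


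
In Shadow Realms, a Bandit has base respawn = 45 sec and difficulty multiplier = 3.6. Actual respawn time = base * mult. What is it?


Respawn time = base * multiplier
= 45 * 3.6
= 162.0 seconds

162.0 seconds


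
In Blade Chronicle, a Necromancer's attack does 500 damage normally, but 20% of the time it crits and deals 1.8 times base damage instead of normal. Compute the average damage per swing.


E[dmg] = base * (1 + crit_chance * (crit_mult - 1))
cc as decimal = 20/100 = 0.2
cm - 1 = 1.8 - 1 = 0.8
Bonus factor = 0.2 * 0.8 = 0.16
Total multiplier = 1 + 0.16 = 1.16
Expected damage = 500 * 1.16 = 580.00

580.00 damage


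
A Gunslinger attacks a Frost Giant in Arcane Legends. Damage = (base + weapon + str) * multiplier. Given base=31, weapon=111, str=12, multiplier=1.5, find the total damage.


Sum base + weapon + str = 31 + 111 + 12 = 154
Multiply by 1.5:
154 * 1.5 = 231.0

231.0 damage


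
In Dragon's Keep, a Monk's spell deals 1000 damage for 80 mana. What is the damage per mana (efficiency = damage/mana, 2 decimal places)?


Efficiency = damage / mana
= 1000 / 80
= 12.50

12.50 dmg/mana


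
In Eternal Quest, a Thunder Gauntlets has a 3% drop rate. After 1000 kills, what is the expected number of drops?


Expected drops = kills * (drop_rate / 100)
= 1000 * (3 / 100)
= 1000 * 0.03
= 30.0

30.0 drops


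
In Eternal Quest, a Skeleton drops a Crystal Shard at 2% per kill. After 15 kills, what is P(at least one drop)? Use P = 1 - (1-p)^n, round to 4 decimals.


P(at least one) = 1 - P(none) = 1 - (1-p)^n
p = 2/100 = 0.02
1 - p = 0.98
(1 - p)^15 = 0.98^15 = 0.738569
P(at least one) = 1 - 0.738569 = 0.2614

0.2614


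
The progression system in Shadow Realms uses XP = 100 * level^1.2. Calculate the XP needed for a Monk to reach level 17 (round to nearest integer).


XP = 100 * level^1.2
Substitute level = 17:
XP = 100 * 17^1.2
= 100 * 29.9598
= 2996

2996 XP


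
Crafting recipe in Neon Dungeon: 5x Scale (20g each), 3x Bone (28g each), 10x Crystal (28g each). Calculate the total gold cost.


Cost breakdown:
  Scale: 5 * 20 = 100
  Bone: 3 * 28 = 84
  Crystal: 10 * 28 = 280
Total = 100 + 84 + 280 = 464

464 gold


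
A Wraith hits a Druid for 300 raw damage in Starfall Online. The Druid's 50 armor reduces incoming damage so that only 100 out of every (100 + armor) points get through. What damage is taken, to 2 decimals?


actual = 300 * 100 / (100 + 50)
= 300 * 100 / 150
= 30000 / 150
= 200.00

200.00 damage


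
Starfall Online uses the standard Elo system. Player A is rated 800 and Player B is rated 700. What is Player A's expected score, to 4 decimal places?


Elo expected score: Ea = 1/(1 + 10^((Rb-Ra)/400))
Rb - Ra = 700 - 800 = -100
(Rb-Ra)/400 = -100/400 = -0.25
10^-0.25 = 0.562341
Ea = 1/(1 + 0.562341) = 1/1.562341 = 0.6401

0.6401


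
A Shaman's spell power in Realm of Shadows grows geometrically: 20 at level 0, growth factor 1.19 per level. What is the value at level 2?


value = base * growth^level
= 20 * 1.19^2
= 20 * 1.4161
= 28.32

28.32 spell power


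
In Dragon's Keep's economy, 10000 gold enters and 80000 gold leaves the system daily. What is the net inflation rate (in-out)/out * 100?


Net gold = 10000 - 80000 = -70000
Inflation rate = net / sunk * 100 = -70000 / 80000 * 100
= -0.875 * 100
= -87.50%

-87.50%


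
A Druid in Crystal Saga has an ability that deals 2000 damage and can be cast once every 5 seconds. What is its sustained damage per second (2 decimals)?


DPS = damage / cooldown
= 2000 / 5
= 400.00

400.00 DPS


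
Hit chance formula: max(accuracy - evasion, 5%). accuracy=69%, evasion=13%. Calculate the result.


accuracy - evasion = 69 - 13 = 56
Apply floor: max(56, 5) = 56
Hit chance = 56%

56%


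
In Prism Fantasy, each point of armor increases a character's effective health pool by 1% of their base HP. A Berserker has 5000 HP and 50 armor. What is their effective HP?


EHP = 5000 * (1 + 50/100)
= 5000 * (1 + 0.5)
= 5000 * 1.5
= 7500.0

7500.0 EHP


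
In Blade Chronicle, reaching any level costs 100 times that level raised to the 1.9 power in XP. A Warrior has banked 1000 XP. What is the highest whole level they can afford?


XP = 100 * level^1.9, so level = (XP / 100)^(1/1.9)
= (1000 / 100)^(1/1.9)
= 10.0^0.5263
= 3.3598
Floor: level = 3

level 3


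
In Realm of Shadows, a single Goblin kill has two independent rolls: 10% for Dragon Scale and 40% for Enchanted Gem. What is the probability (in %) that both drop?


For independent events, P(both) = P(A) * P(B)
= 10% * 40%
= 400 / 100 %
= 4.0%

4.0%


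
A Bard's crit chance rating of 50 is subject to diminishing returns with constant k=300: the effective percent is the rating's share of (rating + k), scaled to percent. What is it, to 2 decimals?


effective% = rating / (rating + k) * 100
= 50 / (50 + 300) * 100
= 50 / 350 * 100
= 0.142857 * 100
= 14.29%

14.29%


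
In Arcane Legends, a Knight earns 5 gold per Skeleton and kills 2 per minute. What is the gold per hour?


Gold per minute = 5 * 2 = 10
Gold per hour = 10 * 60 = 600

600 gold/hour


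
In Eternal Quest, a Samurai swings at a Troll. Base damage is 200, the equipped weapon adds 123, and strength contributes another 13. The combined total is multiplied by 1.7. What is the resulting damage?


Sum base + weapon + str = 200 + 123 + 13 = 336
Multiply by 1.7:
336 * 1.7 = 571.2

571.2 damage


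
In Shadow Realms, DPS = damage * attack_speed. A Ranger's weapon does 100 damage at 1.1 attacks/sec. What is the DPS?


DPS = damage * attack_speed
= 100 * 1.1
= 110.0

110.0 DPS


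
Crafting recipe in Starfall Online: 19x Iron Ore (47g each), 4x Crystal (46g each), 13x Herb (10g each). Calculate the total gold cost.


Cost breakdown:
  Iron Ore: 19 * 47 = 893
  Crystal: 4 * 46 = 184
  Herb: 13 * 10 = 130
Total = 893 + 184 + 130 = 1207

1207 gold


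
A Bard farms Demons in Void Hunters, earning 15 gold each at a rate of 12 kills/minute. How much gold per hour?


Gold per minute = 15 * 12 = 180
Gold per hour = 180 * 60 = 10800

10800 gold/hour


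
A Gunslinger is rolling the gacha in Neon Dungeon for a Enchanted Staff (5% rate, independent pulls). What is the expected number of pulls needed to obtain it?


Expected pulls for a geometric distribution = 1/p = 100 / rate%
= 100 / 5
= 20.0

20.0 pulls


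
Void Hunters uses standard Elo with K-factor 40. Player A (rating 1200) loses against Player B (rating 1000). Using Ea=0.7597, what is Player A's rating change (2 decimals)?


Elo update: delta = K * (S - Ea), where S = 0 (loses)
S - Ea = 0 - 0.7597 = -0.7597
Rating change = 40 * -0.7597
= -30.39

-30.39 rating points


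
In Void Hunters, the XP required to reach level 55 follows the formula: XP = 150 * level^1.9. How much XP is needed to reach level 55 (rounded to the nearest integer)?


XP = 150 * level^1.9
Substitute level = 55:
XP = 150 * 55^1.9
= 150 * 2026.2317
= 303935

303935 XP


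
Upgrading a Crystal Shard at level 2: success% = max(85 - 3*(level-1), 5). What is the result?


raw_rate = 85 - 3 * (2 - 1)
= 85 - 3 * 1
= 85 - 3
= 82
Apply floor: max(82, 5) = 82%

82%


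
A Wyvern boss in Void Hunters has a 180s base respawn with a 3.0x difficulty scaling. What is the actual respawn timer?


Respawn time = base * multiplier
= 180 * 3.0
= 540.0 seconds

540.0 seconds


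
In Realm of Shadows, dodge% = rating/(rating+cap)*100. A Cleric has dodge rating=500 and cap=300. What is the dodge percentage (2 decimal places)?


dodge% = 500 / (500 + 300) * 100
= 500 / 800 * 100
= 0.625 * 100
= 62.50%

62.50%


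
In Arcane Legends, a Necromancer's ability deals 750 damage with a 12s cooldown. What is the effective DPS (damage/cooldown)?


DPS = damage / cooldown
= 750 / 12
= 62.50

62.50 DPS


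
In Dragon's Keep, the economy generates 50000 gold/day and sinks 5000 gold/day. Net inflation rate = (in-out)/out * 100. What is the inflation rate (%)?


Net gold = 50000 - 5000 = 45000
Inflation rate = net / sunk * 100 = 45000 / 5000 * 100
= 9.0 * 100
= 900.00%

900.00%
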